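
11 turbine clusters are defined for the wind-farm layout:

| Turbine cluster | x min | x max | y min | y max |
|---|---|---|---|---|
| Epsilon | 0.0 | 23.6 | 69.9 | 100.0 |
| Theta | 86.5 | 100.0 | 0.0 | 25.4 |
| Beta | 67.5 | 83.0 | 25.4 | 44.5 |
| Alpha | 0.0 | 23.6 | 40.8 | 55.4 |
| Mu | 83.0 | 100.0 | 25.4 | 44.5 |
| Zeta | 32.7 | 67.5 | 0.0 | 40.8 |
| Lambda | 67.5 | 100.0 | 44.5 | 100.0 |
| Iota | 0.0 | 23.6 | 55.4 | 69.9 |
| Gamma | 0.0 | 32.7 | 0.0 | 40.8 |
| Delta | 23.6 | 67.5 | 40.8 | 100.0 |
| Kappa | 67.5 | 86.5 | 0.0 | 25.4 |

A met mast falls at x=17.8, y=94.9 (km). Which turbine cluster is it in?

Epsilon

The point has x = 17.8 and y = 94.9.
Only Epsilon satisfies 0.0 ≤ x ≤ 23.6 and 69.9 ≤ y ≤ 100.0.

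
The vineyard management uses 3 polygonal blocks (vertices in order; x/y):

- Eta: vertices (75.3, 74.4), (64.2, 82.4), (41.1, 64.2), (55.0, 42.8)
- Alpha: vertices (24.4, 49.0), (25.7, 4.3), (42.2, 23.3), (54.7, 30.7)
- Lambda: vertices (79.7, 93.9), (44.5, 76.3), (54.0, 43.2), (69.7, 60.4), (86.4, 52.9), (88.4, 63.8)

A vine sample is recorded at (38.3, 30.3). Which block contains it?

Alpha

Cast a ray rightward from (38.3, 30.3). For each polygon, the edges (by vertex number in listed order) whose endpoints lie on opposite sides of y = 30.3, where each meets that height, and whether that is right or left of the point:
Eta: no edge straddles that height → 0 crossings.
Alpha: 1–2 at x≈24.94 (left), 3–4 at x≈54.02 (right) → 1 crossing.
Lambda: no edge straddles that height → 0 crossings.
Only Alpha has an odd count, so the point is inside Alpha.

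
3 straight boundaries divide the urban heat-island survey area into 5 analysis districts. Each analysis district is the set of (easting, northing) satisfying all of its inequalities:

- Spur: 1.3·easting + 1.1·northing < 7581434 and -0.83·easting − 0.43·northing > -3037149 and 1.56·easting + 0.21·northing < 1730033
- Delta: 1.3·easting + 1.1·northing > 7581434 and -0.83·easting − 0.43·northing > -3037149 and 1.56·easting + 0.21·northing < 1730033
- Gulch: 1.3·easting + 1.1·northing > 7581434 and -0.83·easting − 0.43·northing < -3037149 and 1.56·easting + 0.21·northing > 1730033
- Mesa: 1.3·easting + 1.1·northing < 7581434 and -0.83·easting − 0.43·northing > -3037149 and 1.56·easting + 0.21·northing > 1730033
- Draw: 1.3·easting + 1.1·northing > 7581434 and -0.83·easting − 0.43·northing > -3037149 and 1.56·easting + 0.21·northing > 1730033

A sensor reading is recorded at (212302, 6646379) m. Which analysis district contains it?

Delta

1.3·212302 + 1.1·6646379 = 7587009.500, which is > 7581434
-0.83·212302 − 0.43·6646379 = -3034153.630, which is > -3037149
1.56·212302 + 0.21·6646379 = 1726930.710, which is < 1730033
This sign pattern matches Delta.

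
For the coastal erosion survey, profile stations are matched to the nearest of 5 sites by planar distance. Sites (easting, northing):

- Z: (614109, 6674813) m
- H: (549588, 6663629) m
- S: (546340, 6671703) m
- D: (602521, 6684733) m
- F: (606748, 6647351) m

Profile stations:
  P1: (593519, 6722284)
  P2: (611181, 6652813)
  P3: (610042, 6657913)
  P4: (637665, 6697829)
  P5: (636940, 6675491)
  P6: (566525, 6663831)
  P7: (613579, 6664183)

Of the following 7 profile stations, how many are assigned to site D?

P1 → D
P2 → F
P3 → F
P4 → Z
P5 → Z
P6 → H
P7 → Z
1 of the 7 goes to D.

1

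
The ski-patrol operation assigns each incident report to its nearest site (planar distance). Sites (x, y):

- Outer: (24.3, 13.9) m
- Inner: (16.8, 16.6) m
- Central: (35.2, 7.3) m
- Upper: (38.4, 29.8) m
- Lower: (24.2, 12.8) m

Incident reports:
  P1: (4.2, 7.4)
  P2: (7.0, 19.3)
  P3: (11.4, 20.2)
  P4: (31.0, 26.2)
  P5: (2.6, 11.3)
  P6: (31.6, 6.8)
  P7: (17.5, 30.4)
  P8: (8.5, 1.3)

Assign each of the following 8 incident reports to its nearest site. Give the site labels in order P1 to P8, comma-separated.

P1 → Inner (d²=243.40)
P2 → Inner (d²=103.33)
P3 → Inner (d²=42.12)
P4 → Upper (d²=67.72)
P5 → Inner (d²=229.73)
P6 → Central (d²=13.21)
P7 → Inner (d²=190.93)
P8 → Inner (d²=302.98)

Inner, Inner, Inner, Upper, Inner, Central, Inner, Inner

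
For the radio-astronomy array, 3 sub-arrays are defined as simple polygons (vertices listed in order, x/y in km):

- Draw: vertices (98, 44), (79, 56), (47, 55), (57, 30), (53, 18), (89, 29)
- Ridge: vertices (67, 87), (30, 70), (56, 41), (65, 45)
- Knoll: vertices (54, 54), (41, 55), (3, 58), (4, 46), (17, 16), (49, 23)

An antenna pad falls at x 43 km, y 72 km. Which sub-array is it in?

Ridge

Cast a ray rightward from (43, 72). For each polygon, the edges (by vertex number in listed order) whose endpoints lie on opposite sides of y = 72, where each meets that height, and whether that is right or left of the point:
Draw: no edge straddles that height → 0 crossings.
Ridge: 1–2 at x≈34.4 (left), 4–1 at x≈66.3 (right) → 1 crossing.
Knoll: no edge straddles that height → 0 crossings.
Only Ridge has an odd count, so the point is inside Ridge.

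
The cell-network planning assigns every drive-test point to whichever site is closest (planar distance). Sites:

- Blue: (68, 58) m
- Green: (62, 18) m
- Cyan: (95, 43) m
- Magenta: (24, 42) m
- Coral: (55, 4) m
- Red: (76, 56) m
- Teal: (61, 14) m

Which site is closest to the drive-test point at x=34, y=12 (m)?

Squared distances to each site:
Blue: 3272.000; Green: 820.000; Cyan: 4682.000; Magenta: 1000.000; Coral: 505.000; Red: 3700.000; Teal: 733.000.
Minimum at Coral.

Coral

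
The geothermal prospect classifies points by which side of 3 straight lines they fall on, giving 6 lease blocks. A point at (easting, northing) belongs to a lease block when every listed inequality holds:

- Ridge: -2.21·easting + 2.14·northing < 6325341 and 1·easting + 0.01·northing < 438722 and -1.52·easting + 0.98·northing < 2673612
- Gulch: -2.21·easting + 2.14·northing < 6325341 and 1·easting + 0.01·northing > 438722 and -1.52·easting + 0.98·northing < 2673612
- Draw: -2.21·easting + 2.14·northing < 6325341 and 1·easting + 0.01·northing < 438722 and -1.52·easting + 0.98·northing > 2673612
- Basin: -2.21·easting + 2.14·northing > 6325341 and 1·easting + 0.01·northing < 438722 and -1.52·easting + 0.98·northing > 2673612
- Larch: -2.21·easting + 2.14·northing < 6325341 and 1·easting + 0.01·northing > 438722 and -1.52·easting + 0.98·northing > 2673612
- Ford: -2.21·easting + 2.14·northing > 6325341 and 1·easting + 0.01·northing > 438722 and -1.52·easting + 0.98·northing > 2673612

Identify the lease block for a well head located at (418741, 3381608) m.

Larch

-2.21·418741 + 2.14·3381608 = 6311223.510, which is < 6325341
1·418741 + 0.01·3381608 = 452557.080, which is > 438722
-1.52·418741 + 0.98·3381608 = 2677489.520, which is > 2673612
This sign pattern matches Larch.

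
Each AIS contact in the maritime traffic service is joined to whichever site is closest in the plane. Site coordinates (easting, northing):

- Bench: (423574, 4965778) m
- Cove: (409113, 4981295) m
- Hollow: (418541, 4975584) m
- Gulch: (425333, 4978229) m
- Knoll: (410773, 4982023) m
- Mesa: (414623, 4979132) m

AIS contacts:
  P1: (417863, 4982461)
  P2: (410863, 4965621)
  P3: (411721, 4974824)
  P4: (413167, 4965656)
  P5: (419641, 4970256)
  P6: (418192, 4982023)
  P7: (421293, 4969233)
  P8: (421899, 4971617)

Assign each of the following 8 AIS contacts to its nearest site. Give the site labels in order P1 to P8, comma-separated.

Mesa, Hollow, Mesa, Bench, Hollow, Mesa, Bench, Hollow

P1 → Mesa (d²=21579841.00)
P2 → Hollow (d²=158213053.00)
P3 → Mesa (d²=26980468.00)
P4 → Bench (d²=108320533.00)
P5 → Hollow (d²=29597584.00)
P6 → Mesa (d²=21095642.00)
P7 → Bench (d²=17139986.00)
P8 → Hollow (d²=27013253.00)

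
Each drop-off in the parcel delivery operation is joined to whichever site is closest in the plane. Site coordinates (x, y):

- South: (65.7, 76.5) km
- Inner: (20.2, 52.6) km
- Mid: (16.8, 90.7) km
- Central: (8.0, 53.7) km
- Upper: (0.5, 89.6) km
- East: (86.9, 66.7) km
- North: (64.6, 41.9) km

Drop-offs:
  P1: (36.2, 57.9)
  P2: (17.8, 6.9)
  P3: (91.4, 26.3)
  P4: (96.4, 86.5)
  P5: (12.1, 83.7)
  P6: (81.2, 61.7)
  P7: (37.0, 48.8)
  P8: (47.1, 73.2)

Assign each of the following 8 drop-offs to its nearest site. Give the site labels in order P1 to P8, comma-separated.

P1 → Inner (d²=284.09)
P2 → Inner (d²=2094.25)
P3 → North (d²=961.60)
P4 → East (d²=482.29)
P5 → Mid (d²=71.09)
P6 → East (d²=57.49)
P7 → Inner (d²=296.68)
P8 → South (d²=356.85)

Inner, Inner, North, East, Mid, East, Inner, South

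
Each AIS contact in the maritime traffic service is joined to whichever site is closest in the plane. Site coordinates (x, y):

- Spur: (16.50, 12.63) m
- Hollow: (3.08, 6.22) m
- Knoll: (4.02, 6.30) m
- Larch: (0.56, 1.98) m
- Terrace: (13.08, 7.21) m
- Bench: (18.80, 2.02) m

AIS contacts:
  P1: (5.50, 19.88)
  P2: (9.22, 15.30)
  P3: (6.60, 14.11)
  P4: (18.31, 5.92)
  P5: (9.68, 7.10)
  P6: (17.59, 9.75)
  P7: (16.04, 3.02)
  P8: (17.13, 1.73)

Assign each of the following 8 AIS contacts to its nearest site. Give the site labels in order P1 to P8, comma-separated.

Spur, Spur, Knoll, Bench, Terrace, Spur, Bench, Bench

P1 → Spur (d²=173.56)
P2 → Spur (d²=60.13)
P3 → Knoll (d²=67.65)
P4 → Bench (d²=15.45)
P5 → Terrace (d²=11.57)
P6 → Spur (d²=9.48)
P7 → Bench (d²=8.62)
P8 → Bench (d²=2.87)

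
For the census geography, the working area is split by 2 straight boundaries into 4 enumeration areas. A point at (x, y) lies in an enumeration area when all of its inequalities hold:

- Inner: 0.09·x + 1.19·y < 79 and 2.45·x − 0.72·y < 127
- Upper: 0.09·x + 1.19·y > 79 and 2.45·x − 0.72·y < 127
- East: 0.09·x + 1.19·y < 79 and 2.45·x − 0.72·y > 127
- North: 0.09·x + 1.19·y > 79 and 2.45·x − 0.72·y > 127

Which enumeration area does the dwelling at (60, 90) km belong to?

Upper

0.09·60 + 1.19·90 = 112.500, which is > 79
2.45·60 − 0.72·90 = 82.200, which is < 127
This sign pattern matches Upper.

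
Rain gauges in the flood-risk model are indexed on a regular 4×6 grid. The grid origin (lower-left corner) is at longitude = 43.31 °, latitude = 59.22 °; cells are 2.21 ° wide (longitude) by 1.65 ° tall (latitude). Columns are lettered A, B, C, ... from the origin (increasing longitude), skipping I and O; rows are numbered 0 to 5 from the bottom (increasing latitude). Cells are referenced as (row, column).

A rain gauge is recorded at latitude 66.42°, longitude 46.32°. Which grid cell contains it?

Column index: ⌊(46.32 − 43.31) / 2.21⌋ = ⌊1.362⌋ = 1 → column B
Row offset from origin: ⌊(66.42 − 59.22) / 1.65⌋ = ⌊4.364⌋ = 4 → row 4

(4, B)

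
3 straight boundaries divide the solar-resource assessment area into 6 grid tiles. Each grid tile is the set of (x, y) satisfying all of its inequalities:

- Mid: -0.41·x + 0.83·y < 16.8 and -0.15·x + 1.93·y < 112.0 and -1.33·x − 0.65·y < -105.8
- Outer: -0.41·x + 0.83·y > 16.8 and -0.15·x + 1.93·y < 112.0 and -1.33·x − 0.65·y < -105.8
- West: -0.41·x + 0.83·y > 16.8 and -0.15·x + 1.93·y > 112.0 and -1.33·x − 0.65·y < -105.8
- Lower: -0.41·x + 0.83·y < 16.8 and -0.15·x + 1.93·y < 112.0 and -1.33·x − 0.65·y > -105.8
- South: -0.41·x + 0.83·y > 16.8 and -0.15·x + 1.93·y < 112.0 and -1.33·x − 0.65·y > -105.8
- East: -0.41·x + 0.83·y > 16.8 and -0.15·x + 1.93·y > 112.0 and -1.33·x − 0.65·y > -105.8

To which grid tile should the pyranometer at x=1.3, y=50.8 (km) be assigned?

-0.41·1.3 + 0.83·50.8 = 41.631, which is > 16.8
-0.15·1.3 + 1.93·50.8 = 97.849, which is < 112.0
-1.33·1.3 − 0.65·50.8 = -34.749, which is > -105.8
This sign pattern matches South.

South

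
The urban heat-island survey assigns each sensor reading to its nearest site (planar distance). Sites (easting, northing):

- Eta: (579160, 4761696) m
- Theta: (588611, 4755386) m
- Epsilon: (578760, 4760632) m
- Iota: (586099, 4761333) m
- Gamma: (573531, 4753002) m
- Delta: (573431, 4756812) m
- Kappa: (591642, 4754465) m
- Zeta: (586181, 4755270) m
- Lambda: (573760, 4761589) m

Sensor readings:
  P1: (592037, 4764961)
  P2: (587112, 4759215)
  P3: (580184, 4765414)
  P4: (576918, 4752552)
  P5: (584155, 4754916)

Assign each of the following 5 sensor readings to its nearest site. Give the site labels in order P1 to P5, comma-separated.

Iota, Iota, Eta, Gamma, Zeta

P1 → Iota (d²=48422228.00)
P2 → Iota (d²=5512093.00)
P3 → Eta (d²=14872100.00)
P4 → Gamma (d²=11674269.00)
P5 → Zeta (d²=4229992.00)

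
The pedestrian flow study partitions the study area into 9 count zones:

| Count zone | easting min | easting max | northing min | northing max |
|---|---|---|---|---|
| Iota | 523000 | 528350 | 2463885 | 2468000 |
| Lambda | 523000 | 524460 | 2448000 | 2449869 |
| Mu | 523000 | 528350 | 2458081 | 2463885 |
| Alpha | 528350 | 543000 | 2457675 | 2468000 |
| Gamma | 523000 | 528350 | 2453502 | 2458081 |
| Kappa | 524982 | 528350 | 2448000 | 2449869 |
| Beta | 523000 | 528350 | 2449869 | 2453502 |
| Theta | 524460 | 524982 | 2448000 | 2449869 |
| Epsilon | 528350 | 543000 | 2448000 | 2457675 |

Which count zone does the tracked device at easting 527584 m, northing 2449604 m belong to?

Kappa

The point has easting = 527584 and northing = 2449604.
Only Kappa satisfies 524982 ≤ easting ≤ 528350 and 2448000 ≤ northing ≤ 2449869.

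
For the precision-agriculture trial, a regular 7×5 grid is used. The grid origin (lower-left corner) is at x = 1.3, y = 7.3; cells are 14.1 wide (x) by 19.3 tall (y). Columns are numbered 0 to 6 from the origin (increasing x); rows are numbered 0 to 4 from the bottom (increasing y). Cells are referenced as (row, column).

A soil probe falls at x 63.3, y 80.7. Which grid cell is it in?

(3, 4)

Column index: ⌊(63.3 − 1.3) / 14.1⌋ = ⌊4.397⌋ = 4
Row offset from origin: ⌊(80.7 − 7.3) / 19.3⌋ = ⌊3.803⌋ = 3 → row 3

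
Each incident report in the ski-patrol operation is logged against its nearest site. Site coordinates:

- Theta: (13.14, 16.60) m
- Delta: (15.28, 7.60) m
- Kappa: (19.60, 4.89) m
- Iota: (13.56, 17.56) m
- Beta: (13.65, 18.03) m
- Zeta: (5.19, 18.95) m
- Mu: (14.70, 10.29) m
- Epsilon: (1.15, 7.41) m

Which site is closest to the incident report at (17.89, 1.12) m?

Kappa

Squared distances to each site:
Theta: 262.193; Delta: 48.803; Kappa: 17.137; Iota: 289.022; Beta: 303.926; Zeta: 479.199; Mu: 94.265; Epsilon: 319.792.
Minimum at Kappa.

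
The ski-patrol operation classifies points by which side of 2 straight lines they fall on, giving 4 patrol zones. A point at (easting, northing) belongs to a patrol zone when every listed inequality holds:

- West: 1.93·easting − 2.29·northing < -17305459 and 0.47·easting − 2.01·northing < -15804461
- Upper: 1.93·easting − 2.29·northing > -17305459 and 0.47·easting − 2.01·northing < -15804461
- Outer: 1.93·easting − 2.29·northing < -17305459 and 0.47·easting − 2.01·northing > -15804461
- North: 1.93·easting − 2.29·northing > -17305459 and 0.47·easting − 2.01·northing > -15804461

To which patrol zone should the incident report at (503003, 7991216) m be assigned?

West

1.93·503003 − 2.29·7991216 = -17329088.850, which is < -17305459
0.47·503003 − 2.01·7991216 = -15825932.750, which is < -15804461
This sign pattern matches West.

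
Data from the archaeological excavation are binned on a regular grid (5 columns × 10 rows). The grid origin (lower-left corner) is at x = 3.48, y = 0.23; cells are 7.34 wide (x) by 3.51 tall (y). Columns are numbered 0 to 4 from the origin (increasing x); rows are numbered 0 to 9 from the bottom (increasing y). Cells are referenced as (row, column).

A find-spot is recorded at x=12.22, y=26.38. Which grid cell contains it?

(7, 1)

Column index: ⌊(12.22 − 3.48) / 7.34⌋ = ⌊1.191⌋ = 1
Row offset from origin: ⌊(26.38 − 0.23) / 3.51⌋ = ⌊7.450⌋ = 7 → row 7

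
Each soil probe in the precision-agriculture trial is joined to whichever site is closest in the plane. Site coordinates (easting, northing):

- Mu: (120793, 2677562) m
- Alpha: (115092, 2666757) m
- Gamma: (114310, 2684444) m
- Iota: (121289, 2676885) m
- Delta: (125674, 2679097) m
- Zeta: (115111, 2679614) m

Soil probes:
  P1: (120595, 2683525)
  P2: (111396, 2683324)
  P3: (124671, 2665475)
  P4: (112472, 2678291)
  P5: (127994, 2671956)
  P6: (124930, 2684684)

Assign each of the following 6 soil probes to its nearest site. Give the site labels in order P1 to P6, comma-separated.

P1 → Mu (d²=35596573.00)
P2 → Gamma (d²=9745796.00)
P3 → Alpha (d²=93400765.00)
P4 → Zeta (d²=8714650.00)
P5 → Delta (d²=56376281.00)
P6 → Delta (d²=31768105.00)

Mu, Gamma, Alpha, Zeta, Delta, Delta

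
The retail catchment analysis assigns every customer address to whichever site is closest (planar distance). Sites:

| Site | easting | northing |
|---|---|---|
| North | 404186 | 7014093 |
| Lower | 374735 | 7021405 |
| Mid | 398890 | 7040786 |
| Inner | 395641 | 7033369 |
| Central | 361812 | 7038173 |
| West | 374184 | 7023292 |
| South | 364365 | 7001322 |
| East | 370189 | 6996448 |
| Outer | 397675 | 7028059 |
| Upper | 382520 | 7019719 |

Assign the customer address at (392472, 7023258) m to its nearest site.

Squared distances to each site:
North: 221215021.000; Lower: 318034778.000; Mid: 348421508.000; Inner: 112274882.000; Central: 1162492825.000; West: 334452100.000; South: 1271191545.000; East: 1215308189.000; Outer: 50120810.000; Upper: 111566825.000.
Minimum at Outer.

Outer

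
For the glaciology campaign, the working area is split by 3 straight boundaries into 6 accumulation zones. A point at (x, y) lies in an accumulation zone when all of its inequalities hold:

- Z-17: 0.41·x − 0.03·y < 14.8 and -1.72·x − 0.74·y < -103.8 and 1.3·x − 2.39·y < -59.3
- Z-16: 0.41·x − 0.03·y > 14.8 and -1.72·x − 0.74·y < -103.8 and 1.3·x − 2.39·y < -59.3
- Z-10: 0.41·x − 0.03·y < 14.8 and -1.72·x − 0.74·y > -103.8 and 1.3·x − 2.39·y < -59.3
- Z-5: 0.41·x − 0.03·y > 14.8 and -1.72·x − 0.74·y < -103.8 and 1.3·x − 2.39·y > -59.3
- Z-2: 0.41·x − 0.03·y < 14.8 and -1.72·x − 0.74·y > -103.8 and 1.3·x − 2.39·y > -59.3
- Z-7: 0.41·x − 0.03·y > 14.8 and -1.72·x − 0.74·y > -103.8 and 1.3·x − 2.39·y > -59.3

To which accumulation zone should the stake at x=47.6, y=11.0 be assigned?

0.41·47.6 − 0.03·11.0 = 19.186, which is > 14.8
-1.72·47.6 − 0.74·11.0 = -90.012, which is > -103.8
1.3·47.6 − 2.39·11.0 = 35.590, which is > -59.3
This sign pattern matches Z-7.

Z-7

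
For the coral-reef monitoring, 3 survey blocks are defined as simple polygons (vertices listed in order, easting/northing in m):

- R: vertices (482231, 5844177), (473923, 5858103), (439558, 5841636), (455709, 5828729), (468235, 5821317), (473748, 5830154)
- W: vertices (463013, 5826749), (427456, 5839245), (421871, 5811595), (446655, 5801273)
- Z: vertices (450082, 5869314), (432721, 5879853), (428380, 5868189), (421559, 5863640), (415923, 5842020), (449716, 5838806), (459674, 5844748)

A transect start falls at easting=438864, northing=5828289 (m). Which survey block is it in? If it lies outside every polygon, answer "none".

Cast a ray rightward from (438864, 5828289). For each polygon, the edges (by vertex number in listed order) whose endpoints lie on opposite sides of northing = 5828289, where each meets that height, and whether that is right or left of the point:
R: 4–5 at easting≈456452.6 (right), 5–6 at easting≈472584.5 (right) → 2 crossings.
W: 1–2 at easting≈458631.0 (right), 2–3 at easting≈425243.0 (left) → 1 crossing.
Z: no edge straddles that height → 0 crossings.
Only W has an odd count, so the point is inside W.

W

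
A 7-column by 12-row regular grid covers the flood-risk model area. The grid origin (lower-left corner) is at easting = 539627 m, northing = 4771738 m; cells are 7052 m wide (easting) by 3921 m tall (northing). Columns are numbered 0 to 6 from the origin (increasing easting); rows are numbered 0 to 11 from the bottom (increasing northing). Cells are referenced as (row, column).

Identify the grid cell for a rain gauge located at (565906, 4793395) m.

(5, 3)

Column index: ⌊(565906 − 539627) / 7052⌋ = ⌊3.726⌋ = 3
Row offset from origin: ⌊(4793395 − 4771738) / 3921⌋ = ⌊5.523⌋ = 5 → row 5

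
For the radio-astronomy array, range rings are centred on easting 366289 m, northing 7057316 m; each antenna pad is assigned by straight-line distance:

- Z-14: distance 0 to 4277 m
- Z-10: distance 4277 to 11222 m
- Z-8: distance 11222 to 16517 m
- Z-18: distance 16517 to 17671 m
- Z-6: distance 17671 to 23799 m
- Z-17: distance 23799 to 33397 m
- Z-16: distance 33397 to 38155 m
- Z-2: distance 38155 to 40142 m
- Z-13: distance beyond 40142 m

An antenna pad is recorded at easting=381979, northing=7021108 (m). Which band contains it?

Distance = √((381979−366289)² + (7021108−7057316)²) = √(246176100.000 + 1311019264.000) = 39461.315 m.
38155 ≤ 39461.315 < 40142 → Z-2.

Z-2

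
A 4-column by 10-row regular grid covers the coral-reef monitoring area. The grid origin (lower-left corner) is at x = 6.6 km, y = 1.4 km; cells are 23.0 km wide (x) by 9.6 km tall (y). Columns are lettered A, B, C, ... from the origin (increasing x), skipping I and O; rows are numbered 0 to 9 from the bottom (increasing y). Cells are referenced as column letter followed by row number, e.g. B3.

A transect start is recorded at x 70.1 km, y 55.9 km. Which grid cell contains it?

C5

Column index: ⌊(70.1 − 6.6) / 23.0⌋ = ⌊2.761⌋ = 2 → column C
Row offset from origin: ⌊(55.9 − 1.4) / 9.6⌋ = ⌊5.677⌋ = 5 → row 5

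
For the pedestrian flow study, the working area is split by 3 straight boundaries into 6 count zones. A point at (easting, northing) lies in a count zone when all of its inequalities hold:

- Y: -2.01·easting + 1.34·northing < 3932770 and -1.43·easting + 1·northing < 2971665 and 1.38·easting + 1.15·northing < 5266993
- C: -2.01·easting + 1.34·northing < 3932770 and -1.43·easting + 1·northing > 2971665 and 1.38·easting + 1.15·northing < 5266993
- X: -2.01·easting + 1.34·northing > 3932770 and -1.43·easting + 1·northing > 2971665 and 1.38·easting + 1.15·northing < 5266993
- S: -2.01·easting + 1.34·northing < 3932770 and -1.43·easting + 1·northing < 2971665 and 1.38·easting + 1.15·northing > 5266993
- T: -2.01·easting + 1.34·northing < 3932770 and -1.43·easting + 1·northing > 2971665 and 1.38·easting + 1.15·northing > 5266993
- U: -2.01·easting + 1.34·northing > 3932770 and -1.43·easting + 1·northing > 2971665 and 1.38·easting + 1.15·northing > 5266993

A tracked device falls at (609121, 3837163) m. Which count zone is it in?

-2.01·609121 + 1.34·3837163 = 3917465.210, which is < 3932770
-1.43·609121 + 1·3837163 = 2966119.970, which is < 2971665
1.38·609121 + 1.15·3837163 = 5253324.430, which is < 5266993
This sign pattern matches Y.

Y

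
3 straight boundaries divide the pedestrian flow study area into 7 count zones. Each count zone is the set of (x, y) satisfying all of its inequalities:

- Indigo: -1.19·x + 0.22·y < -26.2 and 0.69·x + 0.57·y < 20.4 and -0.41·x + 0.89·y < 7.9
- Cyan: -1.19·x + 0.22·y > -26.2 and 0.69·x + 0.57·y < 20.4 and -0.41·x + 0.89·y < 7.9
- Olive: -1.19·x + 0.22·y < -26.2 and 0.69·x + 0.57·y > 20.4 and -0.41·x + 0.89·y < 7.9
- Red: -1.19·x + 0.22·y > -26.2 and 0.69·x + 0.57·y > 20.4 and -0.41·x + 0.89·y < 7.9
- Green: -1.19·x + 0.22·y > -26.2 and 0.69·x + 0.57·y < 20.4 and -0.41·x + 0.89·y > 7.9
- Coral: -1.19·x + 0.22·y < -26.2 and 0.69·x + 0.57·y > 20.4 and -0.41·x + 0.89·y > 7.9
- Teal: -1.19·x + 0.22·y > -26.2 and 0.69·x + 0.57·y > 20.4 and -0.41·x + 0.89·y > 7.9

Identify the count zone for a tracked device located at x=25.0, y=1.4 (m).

-1.19·25.0 + 0.22·1.4 = -29.442, which is < -26.2
0.69·25.0 + 0.57·1.4 = 18.048, which is < 20.4
-0.41·25.0 + 0.89·1.4 = -9.004, which is < 7.9
This sign pattern matches Indigo.

Indigo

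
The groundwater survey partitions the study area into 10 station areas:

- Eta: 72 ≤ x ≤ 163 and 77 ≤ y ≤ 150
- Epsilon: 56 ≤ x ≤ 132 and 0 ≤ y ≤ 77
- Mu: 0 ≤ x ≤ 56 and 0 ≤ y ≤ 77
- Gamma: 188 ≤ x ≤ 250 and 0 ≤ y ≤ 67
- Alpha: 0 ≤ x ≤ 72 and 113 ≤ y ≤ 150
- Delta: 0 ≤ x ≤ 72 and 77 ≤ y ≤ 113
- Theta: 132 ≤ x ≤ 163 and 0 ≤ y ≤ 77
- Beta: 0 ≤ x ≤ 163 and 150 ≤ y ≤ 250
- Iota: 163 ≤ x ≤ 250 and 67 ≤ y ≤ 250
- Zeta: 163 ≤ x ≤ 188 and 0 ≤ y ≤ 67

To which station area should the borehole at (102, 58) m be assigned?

The point has x = 102 and y = 58.
Only Epsilon satisfies 56 ≤ x ≤ 132 and 0 ≤ y ≤ 77.

Epsilon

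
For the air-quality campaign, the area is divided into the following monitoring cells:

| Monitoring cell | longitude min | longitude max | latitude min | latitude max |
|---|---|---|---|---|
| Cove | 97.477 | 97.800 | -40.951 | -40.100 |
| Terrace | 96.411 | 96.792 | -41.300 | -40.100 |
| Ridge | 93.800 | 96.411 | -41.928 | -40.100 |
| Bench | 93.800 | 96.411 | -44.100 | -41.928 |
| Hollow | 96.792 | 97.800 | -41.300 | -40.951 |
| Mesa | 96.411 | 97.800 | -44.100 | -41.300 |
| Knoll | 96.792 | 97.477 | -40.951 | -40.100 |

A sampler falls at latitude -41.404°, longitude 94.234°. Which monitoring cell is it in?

The point has longitude = 94.234 and latitude = -41.404.
Only Ridge satisfies 93.800 ≤ longitude ≤ 96.411 and -41.928 ≤ latitude ≤ -40.100.

Ridge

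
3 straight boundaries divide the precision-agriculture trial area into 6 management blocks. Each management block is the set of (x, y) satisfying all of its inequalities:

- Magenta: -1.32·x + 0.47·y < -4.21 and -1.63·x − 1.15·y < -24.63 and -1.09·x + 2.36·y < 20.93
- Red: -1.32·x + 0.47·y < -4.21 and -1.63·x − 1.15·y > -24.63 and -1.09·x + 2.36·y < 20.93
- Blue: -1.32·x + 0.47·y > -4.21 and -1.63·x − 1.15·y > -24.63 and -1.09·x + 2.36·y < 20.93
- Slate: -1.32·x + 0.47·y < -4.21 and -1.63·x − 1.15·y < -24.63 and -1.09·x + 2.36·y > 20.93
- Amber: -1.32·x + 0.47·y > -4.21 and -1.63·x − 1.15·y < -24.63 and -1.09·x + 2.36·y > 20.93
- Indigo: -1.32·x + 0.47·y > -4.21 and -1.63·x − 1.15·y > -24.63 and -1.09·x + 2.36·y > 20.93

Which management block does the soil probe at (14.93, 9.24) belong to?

-1.32·14.93 + 0.47·9.24 = -15.365, which is < -4.21
-1.63·14.93 − 1.15·9.24 = -34.962, which is < -24.63
-1.09·14.93 + 2.36·9.24 = 5.533, which is < 20.93
This sign pattern matches Magenta.

Magenta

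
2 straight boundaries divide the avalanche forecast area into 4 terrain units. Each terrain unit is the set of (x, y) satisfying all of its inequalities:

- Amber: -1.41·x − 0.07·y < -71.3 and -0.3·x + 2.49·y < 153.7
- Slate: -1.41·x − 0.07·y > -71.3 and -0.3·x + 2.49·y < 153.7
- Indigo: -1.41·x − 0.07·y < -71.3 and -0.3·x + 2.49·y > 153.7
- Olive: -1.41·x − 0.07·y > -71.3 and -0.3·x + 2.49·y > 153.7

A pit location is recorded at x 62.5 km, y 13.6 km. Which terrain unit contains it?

-1.41·62.5 − 0.07·13.6 = -89.077, which is < -71.3
-0.3·62.5 + 2.49·13.6 = 15.114, which is < 153.7
This sign pattern matches Amber.

Amber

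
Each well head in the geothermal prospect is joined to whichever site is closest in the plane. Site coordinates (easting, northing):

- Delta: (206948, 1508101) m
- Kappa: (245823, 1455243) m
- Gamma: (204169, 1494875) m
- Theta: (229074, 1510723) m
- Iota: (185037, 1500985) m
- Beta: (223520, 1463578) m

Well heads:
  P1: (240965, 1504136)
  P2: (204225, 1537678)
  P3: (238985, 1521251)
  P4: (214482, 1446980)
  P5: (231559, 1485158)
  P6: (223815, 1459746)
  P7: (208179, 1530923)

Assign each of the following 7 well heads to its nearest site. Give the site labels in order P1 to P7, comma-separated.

Theta, Delta, Theta, Beta, Beta, Beta, Delta

P1 → Theta (d²=184784450.00)
P2 → Delta (d²=882213658.00)
P3 → Theta (d²=209066705.00)
P4 → Beta (d²=357179048.00)
P5 → Beta (d²=530321921.00)
P6 → Beta (d²=14771249.00)
P7 → Delta (d²=522359045.00)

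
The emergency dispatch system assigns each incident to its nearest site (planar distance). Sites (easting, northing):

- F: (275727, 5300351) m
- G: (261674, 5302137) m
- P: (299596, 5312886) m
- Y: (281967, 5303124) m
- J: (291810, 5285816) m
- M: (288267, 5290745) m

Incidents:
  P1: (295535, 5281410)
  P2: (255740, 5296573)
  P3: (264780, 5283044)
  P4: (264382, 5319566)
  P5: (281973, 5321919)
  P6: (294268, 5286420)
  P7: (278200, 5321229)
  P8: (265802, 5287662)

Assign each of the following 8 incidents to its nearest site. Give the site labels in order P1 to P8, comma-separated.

J, G, G, G, Y, J, Y, G

P1 → J (d²=33288461.00)
P2 → G (d²=66170452.00)
P3 → G (d²=374189885.00)
P4 → G (d²=311103305.00)
P5 → Y (d²=353252061.00)
P6 → J (d²=6406580.00)
P7 → Y (d²=341981314.00)
P8 → G (d²=226566009.00)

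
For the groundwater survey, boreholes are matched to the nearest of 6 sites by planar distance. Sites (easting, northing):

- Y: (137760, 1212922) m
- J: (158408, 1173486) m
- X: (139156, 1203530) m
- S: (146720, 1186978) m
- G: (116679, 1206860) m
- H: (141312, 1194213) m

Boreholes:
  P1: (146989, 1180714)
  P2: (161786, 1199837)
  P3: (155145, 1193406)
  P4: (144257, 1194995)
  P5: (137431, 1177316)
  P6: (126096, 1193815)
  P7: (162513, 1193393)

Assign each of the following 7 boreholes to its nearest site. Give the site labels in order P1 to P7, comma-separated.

S, S, S, H, S, H, S

P1 → S (d²=39310057.00)
P2 → S (d²=392338237.00)
P3 → S (d²=112299809.00)
P4 → H (d²=9284549.00)
P5 → S (d²=179639765.00)
P6 → H (d²=231685060.00)
P7 → S (d²=290571074.00)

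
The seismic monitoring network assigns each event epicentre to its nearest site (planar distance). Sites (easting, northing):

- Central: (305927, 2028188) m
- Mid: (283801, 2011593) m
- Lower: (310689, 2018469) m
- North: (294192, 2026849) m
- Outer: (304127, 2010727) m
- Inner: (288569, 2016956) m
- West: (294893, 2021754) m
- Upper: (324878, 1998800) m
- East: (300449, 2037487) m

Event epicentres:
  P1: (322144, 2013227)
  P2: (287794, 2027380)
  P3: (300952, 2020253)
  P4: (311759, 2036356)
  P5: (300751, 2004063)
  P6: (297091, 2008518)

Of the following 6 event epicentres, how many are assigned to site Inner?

P1 → Lower
P2 → North
P3 → West
P4 → Central
P5 → Outer
P6 → Outer
0 of the 6 go to Inner.

0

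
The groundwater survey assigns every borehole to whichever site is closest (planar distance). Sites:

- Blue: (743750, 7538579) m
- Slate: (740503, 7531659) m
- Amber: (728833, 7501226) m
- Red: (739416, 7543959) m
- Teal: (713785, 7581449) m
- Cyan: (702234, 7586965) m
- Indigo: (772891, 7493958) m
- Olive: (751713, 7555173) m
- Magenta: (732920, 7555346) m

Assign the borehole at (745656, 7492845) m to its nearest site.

Squared distances to each site:
Blue: 2095231592.000; Slate: 1533080005.000; Amber: 353254490.000; Red: 2651578596.000; Teal: 8866429457.000; Cyan: 10744044484.000; Indigo: 742983994.000; Olive: 3921466833.000; Magenta: 4068580697.000.
Minimum at Amber.

Amber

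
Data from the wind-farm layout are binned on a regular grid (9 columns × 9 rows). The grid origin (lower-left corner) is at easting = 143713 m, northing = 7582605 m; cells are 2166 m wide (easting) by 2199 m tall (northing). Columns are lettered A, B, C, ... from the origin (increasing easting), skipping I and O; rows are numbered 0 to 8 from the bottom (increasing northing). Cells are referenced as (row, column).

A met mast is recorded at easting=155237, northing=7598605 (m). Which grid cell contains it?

(7, F)

Column index: ⌊(155237 − 143713) / 2166⌋ = ⌊5.320⌋ = 5 → column F
Row offset from origin: ⌊(7598605 − 7582605) / 2199⌋ = ⌊7.276⌋ = 7 → row 7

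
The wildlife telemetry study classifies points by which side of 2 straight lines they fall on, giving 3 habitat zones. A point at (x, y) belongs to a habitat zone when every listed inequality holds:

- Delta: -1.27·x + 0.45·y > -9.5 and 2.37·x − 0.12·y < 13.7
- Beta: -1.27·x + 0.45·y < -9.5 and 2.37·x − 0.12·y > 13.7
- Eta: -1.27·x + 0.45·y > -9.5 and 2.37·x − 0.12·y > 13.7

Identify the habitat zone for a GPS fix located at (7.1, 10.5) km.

-1.27·7.1 + 0.45·10.5 = -4.292, which is > -9.5
2.37·7.1 − 0.12·10.5 = 15.567, which is > 13.7
This sign pattern matches Eta.

Eta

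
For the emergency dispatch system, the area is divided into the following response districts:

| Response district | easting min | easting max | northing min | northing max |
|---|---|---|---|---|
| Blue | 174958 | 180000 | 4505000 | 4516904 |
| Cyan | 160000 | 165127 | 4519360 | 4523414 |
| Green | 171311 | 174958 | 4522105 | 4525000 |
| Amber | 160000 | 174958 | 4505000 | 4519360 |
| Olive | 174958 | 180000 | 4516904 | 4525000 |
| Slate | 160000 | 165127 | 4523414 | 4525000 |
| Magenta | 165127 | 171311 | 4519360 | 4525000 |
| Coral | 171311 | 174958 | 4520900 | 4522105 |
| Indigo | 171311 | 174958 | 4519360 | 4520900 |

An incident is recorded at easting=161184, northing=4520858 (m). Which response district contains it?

Cyan

The point has easting = 161184 and northing = 4520858.
Only Cyan satisfies 160000 ≤ easting ≤ 165127 and 4519360 ≤ northing ≤ 4523414.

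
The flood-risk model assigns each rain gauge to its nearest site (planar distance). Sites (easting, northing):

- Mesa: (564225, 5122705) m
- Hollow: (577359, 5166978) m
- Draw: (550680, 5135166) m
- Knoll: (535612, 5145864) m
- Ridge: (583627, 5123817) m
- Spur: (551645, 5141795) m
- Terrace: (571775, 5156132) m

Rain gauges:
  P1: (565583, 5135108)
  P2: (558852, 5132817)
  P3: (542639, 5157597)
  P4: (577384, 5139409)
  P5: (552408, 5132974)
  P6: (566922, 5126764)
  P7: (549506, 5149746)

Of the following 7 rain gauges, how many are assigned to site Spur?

1

P1 → Mesa
P2 → Draw
P3 → Knoll
P4 → Ridge
P5 → Draw
P6 → Mesa
P7 → Spur
1 of the 7 goes to Spur.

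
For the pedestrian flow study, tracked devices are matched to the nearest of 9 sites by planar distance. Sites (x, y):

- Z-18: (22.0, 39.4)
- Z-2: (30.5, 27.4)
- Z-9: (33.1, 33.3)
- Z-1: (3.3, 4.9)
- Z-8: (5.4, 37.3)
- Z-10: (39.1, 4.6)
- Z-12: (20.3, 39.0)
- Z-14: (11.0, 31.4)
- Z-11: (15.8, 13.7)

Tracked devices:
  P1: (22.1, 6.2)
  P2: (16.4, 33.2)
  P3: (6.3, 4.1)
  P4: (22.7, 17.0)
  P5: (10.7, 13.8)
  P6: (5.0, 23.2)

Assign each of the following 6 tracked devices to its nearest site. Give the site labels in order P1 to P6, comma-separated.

P1 → Z-11 (d²=95.94)
P2 → Z-14 (d²=32.40)
P3 → Z-1 (d²=9.64)
P4 → Z-11 (d²=58.50)
P5 → Z-11 (d²=26.02)
P6 → Z-14 (d²=103.24)

Z-11, Z-14, Z-1, Z-11, Z-11, Z-14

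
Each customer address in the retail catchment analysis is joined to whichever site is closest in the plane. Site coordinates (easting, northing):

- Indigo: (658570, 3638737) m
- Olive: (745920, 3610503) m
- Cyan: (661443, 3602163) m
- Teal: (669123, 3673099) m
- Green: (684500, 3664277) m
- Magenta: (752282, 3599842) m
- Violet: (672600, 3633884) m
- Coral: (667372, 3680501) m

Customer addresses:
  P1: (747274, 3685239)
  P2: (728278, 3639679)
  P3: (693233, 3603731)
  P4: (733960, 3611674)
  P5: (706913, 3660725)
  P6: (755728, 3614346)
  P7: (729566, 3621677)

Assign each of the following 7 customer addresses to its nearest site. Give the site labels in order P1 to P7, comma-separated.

P1 → Green (d²=4379980520.00)
P2 → Olive (d²=1162479140.00)
P3 → Cyan (d²=1013062724.00)
P4 → Olive (d²=144412841.00)
P5 → Green (d²=514959273.00)
P6 → Olive (d²=110965513.00)
P7 → Olive (d²=392311592.00)

Green, Olive, Cyan, Olive, Green, Olive, Olive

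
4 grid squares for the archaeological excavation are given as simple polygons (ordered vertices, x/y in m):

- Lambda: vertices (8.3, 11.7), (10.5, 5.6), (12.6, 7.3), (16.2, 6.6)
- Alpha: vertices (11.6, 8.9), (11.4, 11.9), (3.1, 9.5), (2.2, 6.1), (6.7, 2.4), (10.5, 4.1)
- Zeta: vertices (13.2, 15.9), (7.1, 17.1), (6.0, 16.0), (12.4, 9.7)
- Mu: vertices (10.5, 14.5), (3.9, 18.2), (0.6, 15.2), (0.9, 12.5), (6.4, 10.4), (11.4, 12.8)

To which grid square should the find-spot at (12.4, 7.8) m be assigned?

Lambda

Cast a ray rightward from (12.4, 7.8). For each polygon, the edges (by vertex number in listed order) whose endpoints lie on opposite sides of y = 7.8, where each meets that height, and whether that is right or left of the point:
Lambda: 1–2 at x≈9.71 (left), 4–1 at x≈14.34 (right) → 1 crossing.
Alpha: 3–4 at x≈2.65 (left), 6–1 at x≈11.35 (left) → 0 crossings.
Zeta: no edge straddles that height → 0 crossings.
Mu: no edge straddles that height → 0 crossings.
Only Lambda has an odd count, so the point is inside Lambda.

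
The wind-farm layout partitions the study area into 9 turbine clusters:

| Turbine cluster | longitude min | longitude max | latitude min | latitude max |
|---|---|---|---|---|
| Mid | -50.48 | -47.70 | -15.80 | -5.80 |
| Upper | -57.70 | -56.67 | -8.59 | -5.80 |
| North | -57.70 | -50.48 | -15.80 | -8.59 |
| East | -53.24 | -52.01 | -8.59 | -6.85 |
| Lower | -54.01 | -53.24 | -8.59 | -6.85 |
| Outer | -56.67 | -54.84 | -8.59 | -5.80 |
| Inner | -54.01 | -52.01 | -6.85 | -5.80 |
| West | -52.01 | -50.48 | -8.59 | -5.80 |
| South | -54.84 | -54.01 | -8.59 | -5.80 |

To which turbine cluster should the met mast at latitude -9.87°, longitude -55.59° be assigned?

North

The point has longitude = -55.59 and latitude = -9.87.
Only North satisfies -57.70 ≤ longitude ≤ -50.48 and -15.80 ≤ latitude ≤ -8.59.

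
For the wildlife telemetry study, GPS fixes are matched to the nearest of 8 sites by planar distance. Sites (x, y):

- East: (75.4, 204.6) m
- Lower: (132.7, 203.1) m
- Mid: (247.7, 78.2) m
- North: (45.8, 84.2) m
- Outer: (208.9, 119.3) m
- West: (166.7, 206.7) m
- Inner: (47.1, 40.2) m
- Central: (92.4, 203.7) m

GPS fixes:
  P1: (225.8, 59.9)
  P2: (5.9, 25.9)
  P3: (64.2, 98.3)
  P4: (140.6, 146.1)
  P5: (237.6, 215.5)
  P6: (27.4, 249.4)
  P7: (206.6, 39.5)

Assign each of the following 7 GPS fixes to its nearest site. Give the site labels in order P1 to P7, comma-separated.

Mid, Inner, North, Lower, West, East, Mid

P1 → Mid (d²=814.50)
P2 → Inner (d²=1901.93)
P3 → North (d²=537.37)
P4 → Lower (d²=3311.41)
P5 → West (d²=5104.25)
P6 → East (d²=4311.04)
P7 → Mid (d²=3186.90)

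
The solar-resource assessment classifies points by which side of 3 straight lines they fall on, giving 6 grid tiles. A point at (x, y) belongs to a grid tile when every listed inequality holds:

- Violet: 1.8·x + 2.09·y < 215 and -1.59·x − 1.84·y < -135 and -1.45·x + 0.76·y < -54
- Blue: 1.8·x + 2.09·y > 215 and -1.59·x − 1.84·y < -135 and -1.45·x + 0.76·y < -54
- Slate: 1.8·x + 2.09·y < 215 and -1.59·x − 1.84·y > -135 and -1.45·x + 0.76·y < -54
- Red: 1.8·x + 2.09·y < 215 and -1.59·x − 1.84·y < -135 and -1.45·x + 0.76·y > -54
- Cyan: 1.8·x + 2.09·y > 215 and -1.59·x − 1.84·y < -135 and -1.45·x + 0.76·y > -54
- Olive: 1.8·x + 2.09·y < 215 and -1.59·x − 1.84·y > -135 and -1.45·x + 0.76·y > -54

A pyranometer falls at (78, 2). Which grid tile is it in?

1.8·78 + 2.09·2 = 144.580, which is < 215
-1.59·78 − 1.84·2 = -127.700, which is > -135
-1.45·78 + 0.76·2 = -111.580, which is < -54
This sign pattern matches Slate.

Slate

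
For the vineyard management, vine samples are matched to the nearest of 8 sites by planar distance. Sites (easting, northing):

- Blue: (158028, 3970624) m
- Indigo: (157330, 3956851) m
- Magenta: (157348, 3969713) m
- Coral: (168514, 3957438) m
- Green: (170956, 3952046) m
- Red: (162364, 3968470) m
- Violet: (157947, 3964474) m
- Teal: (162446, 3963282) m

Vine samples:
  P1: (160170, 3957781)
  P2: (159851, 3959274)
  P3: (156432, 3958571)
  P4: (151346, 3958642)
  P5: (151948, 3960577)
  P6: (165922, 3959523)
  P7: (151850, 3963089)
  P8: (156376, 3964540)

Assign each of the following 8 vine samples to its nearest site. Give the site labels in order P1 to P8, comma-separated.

P1 → Indigo (d²=8930500.00)
P2 → Indigo (d²=12226370.00)
P3 → Indigo (d²=3764804.00)
P4 → Indigo (d²=39015937.00)
P5 → Indigo (d²=42849000.00)
P6 → Coral (d²=11065689.00)
P7 → Violet (d²=39091634.00)
P8 → Violet (d²=2472397.00)

Indigo, Indigo, Indigo, Indigo, Indigo, Coral, Violet, Violet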